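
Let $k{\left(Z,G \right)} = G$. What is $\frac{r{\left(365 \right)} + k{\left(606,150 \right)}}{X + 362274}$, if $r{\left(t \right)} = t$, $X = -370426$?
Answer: $- \frac{515}{8152} \approx -0.063175$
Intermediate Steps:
$\frac{r{\left(365 \right)} + k{\left(606,150 \right)}}{X + 362274} = \frac{365 + 150}{-370426 + 362274} = \frac{515}{-8152} = 515 \left(- \frac{1}{8152}\right) = - \frac{515}{8152}$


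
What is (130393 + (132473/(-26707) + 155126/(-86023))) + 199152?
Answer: 757086503056284/2297416261 ≈ 3.2954e+5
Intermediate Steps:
(130393 + (132473/(-26707) + 155126/(-86023))) + 199152 = (130393 + (132473*(-1/26707) + 155126*(-1/86023))) + 199152 = (130393 + (-132473/26707 - 155126/86023)) + 199152 = (130393 - 15538674961/2297416261) + 199152 = 299551459845612/2297416261 + 199152 = 757086503056284/2297416261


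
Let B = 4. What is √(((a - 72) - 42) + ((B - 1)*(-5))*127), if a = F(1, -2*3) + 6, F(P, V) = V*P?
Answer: I*√2019 ≈ 44.933*I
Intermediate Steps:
F(P, V) = P*V
a = 0 (a = 1*(-2*3) + 6 = 1*(-6) + 6 = -6 + 6 = 0)
√(((a - 72) - 42) + ((B - 1)*(-5))*127) = √(((0 - 72) - 42) + ((4 - 1)*(-5))*127) = √((-72 - 42) + (3*(-5))*127) = √(-114 - 15*127) = √(-114 - 1905) = √(-2019) = I*√2019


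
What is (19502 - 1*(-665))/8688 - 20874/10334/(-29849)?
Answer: 3110442710417/1339948354704 ≈ 2.3213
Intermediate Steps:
(19502 - 1*(-665))/8688 - 20874/10334/(-29849) = (19502 + 665)*(1/8688) - 20874*1/10334*(-1/29849) = 20167*(1/8688) - 10437/5167*(-1/29849) = 20167/8688 + 10437/154229783 = 3110442710417/1339948354704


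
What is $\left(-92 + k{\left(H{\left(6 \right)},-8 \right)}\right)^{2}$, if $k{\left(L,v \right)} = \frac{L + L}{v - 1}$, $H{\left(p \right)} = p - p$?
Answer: $8464$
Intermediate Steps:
$H{\left(p \right)} = 0$
$k{\left(L,v \right)} = \frac{2 L}{-1 + v}$
$\left(-92 + k{\left(H{\left(6 \right)},-8 \right)}\right)^{2} = \left(-92 + 2 \cdot 0 \frac{1}{-1 - 8}\right)^{2} = \left(-92 + 2 \cdot 0 \frac{1}{-9}\right)^{2} = \left(-92 + 2 \cdot 0 \left(- \frac{1}{9}\right)\right)^{2} = \left(-92 + 0\right)^{2} = \left(-92\right)^{2} = 8464$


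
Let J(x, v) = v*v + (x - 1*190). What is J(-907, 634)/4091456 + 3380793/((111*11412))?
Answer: 1195012227283/431898186816 ≈ 2.7669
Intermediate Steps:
J(x, v) = -190 + x + v² (J(x, v) = v² + (x - 190) = v² + (-190 + x) = -190 + x + v²)
J(-907, 634)/4091456 + 3380793/((111*11412)) = (-190 - 907 + 634²)/4091456 + 3380793/((111*11412)) = (-190 - 907 + 401956)*(1/4091456) + 3380793/1266732 = 400859*(1/4091456) + 3380793*(1/1266732) = 400859/4091456 + 1126931/422244 = 1195012227283/431898186816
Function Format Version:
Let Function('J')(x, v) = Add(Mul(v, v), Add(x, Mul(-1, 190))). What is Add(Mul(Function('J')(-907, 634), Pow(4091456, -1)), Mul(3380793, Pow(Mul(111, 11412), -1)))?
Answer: Rational(1195012227283, 431898186816) ≈ 2.7669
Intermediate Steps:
Function('J')(x, v) = Add(-190, x, Pow(v, 2)) (Function('J')(x, v) = Add(Pow(v, 2), Add(x, -190)) = Add(Pow(v, 2), Add(-190, x)) = Add(-190, x, Pow(v, 2)))
Add(Mul(Function('J')(-907, 634), Pow(4091456, -1)), Mul(3380793, Pow(Mul(111, 11412), -1))) = Add(Mul(Add(-190, -907, Pow(634, 2)), Pow(4091456, -1)), Mul(3380793, Pow(Mul(111, 11412), -1))) = Add(Mul(Add(-190, -907, 401956), Rational(1, 4091456)), Mul(3380793, Pow(1266732, -1))) = Add(Mul(400859, Rational(1, 4091456)), Mul(3380793, Rational(1, 1266732))) = Add(Rational(400859, 4091456), Rational(1126931, 422244)) = Rational(1195012227283, 431898186816)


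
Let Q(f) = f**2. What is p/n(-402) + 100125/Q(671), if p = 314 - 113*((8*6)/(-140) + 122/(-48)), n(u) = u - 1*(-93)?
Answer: -216042656719/116864553960 ≈ -1.8487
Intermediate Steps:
n(u) = 93 + u (n(u) = u + 93 = 93 + u)
p = 537559/840 (p = 314 - 113*(48*(-1/140) + 122*(-1/48)) = 314 - 113*(-12/35 - 61/24) = 314 - 113*(-2423/840) = 314 + 273799/840 = 537559/840 ≈ 639.95)
p/n(-402) + 100125/Q(671) = 537559/(840*(93 - 402)) + 100125/(671**2) = (537559/840)/(-309) + 100125/450241 = (537559/840)*(-1/309) + 100125*(1/450241) = -537559/259560 + 100125/450241 = -216042656719/116864553960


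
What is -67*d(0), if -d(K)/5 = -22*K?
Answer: 0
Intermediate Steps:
d(K) = 110*K (d(K) = -(-110)*K = 110*K)
-67*d(0) = -7370*0 = -67*0 = 0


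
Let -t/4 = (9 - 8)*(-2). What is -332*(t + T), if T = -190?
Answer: 60424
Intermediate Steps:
t = 8 (t = -4*(9 - 8)*(-2) = -4*(-2) = 8)
-332*(t + T) = -332*(8 - 190) = -332*(-182) = 60424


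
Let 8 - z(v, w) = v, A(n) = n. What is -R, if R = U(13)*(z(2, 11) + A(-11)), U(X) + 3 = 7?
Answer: 20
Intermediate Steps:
U(X) = 4 (U(X) = -3 + 7 = 4)
z(v, w) = 8 - v
R = -20 (R = 4*((8 - 1*2) - 11) = 4*((8 - 2) - 11) = 4*(6 - 11) = 4*(-5) = -20)
-R = -1*(-20) = 20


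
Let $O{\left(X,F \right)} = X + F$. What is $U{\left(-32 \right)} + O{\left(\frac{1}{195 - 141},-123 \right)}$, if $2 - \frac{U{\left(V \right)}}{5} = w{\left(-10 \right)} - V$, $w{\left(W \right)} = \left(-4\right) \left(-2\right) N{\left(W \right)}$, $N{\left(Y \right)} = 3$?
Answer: $- \frac{21221}{54} \approx -392.98$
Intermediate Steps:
$w{\left(W \right)} = 24$ ($w{\left(W \right)} = \left(-4\right) \left(-2\right) 3 = 8 \cdot 3 = 24$)
$O{\left(X,F \right)} = F + X$
$U{\left(V \right)} = -110 + 5 V$ ($U{\left(V \right)} = 10 - 5 \left(24 - V\right) = 10 + \left(-120 + 5 V\right) = -110 + 5 V$)
$U{\left(-32 \right)} + O{\left(\frac{1}{195 - 141},-123 \right)} = \left(-110 + 5 \left(-32\right)\right) - \left(123 - \frac{1}{195 - 141}\right) = \left(-110 - 160\right) - \left(123 - \frac{1}{195 - 141}\right) = -270 - \left(123 - \frac{1}{54}\right) = -270 + \left(-123 + \frac{1}{54}\right) = -270 - \frac{6641}{54} = - \frac{21221}{54}$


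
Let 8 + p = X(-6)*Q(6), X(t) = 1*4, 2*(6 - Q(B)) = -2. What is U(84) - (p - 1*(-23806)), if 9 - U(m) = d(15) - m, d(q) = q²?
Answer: -23958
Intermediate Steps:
Q(B) = 7 (Q(B) = 6 - ½*(-2) = 6 + 1 = 7)
X(t) = 4
p = 20 (p = -8 + 4*7 = -8 + 28 = 20)
U(m) = -216 + m (U(m) = 9 - (15² - m) = 9 - (225 - m) = 9 + (-225 + m) = -216 + m)
U(84) - (p - 1*(-23806)) = (-216 + 84) - (20 - 1*(-23806)) = -132 - (20 + 23806) = -132 - 1*23826 = -132 - 23826 = -23958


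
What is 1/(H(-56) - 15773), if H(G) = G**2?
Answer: -1/12637 ≈ -7.9133e-5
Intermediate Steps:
1/(H(-56) - 15773) = 1/((-56)**2 - 15773) = 1/(3136 - 15773) = 1/(-12637) = -1/12637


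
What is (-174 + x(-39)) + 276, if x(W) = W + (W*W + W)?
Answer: 1545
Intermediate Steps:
x(W) = W² + 2*W (x(W) = W + (W² + W) = W + (W + W²) = W² + 2*W)
(-174 + x(-39)) + 276 = (-174 - 39*(2 - 39)) + 276 = (-174 - 39*(-37)) + 276 = (-174 + 1443) + 276 = 1269 + 276 = 1545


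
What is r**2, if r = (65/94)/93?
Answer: 4225/76422564 ≈ 5.5285e-5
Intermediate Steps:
r = 65/8742 (r = (65*(1/94))*(1/93) = (65/94)*(1/93) = 65/8742 ≈ 0.0074354)
r**2 = (65/8742)**2 = 4225/76422564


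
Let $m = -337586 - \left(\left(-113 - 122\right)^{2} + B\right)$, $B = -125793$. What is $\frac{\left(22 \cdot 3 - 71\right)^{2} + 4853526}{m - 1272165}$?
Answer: $- \frac{4853551}{1539183} \approx -3.1533$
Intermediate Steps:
$m = -267018$ ($m = -337586 - \left(\left(-113 - 122\right)^{2} - 125793\right) = -337586 - \left(\left(-235\right)^{2} - 125793\right) = -337586 - \left(55225 - 125793\right) = -337586 - -70568 = -337586 + 70568 = -267018$)
$\frac{\left(22 \cdot 3 - 71\right)^{2} + 4853526}{m - 1272165} = \frac{\left(22 \cdot 3 - 71\right)^{2} + 4853526}{-267018 - 1272165} = \frac{\left(66 - 71\right)^{2} + 4853526}{-1539183} = \left(\left(-5\right)^{2} + 4853526\right) \left(- \frac{1}{1539183}\right) = \left(25 + 4853526\right) \left(- \frac{1}{1539183}\right) = 4853551 \left(- \frac{1}{1539183}\right) = - \frac{4853551}{1539183}$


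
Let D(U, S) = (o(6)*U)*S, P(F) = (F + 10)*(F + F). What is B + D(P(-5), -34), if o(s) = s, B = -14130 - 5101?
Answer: -9031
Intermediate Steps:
B = -19231
P(F) = 2*F*(10 + F) (P(F) = (10 + F)*(2*F) = 2*F*(10 + F))
D(U, S) = 6*S*U (D(U, S) = (6*U)*S = 6*S*U)
B + D(P(-5), -34) = -19231 + 6*(-34)*(2*(-5)*(10 - 5)) = -19231 + 6*(-34)*(2*(-5)*5) = -19231 + 6*(-34)*(-50) = -19231 + 10200 = -9031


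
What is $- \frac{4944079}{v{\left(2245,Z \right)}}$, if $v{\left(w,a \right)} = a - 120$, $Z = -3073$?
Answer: $\frac{4944079}{3193} \approx 1548.4$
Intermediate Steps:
$v{\left(w,a \right)} = -120 + a$ ($v{\left(w,a \right)} = a - 120 = -120 + a$)
$- \frac{4944079}{v{\left(2245,Z \right)}} = - \frac{4944079}{-120 - 3073} = - \frac{4944079}{-3193} = \left(-4944079\right) \left(- \frac{1}{3193}\right) = \frac{4944079}{3193}$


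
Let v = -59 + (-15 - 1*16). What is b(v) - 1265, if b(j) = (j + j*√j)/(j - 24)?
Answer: -24020/19 + 45*I*√10/19 ≈ -1264.2 + 7.4896*I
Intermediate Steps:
v = -90 (v = -59 + (-15 - 16) = -59 - 31 = -90)
b(j) = (j + j^(3/2))/(-24 + j)
b(v) - 1265 = (-90 + (-90)^(3/2))/(-24 - 90) - 1265 = (-90 - 270*I*√10)/(-114) - 1265 = -(-90 - 270*I*√10)/114 - 1265 = (15/19 + 45*I*√10/19) - 1265 = -24020/19 + 45*I*√10/19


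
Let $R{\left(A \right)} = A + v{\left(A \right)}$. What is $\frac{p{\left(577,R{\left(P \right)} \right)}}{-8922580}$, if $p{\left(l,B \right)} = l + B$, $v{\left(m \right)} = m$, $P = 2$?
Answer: $- \frac{581}{8922580} \approx -6.5116 \cdot 10^{-5}$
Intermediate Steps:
$R{\left(A \right)} = 2 A$ ($R{\left(A \right)} = A + A = 2 A$)
$p{\left(l,B \right)} = B + l$
$\frac{p{\left(577,R{\left(P \right)} \right)}}{-8922580} = \frac{2 \cdot 2 + 577}{-8922580} = \left(4 + 577\right) \left(- \frac{1}{8922580}\right) = 581 \left(- \frac{1}{8922580}\right) = - \frac{581}{8922580}$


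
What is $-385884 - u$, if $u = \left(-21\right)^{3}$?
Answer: $-376623$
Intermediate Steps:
$u = -9261$
$-385884 - u = -385884 - -9261 = -385884 + 9261 = -376623$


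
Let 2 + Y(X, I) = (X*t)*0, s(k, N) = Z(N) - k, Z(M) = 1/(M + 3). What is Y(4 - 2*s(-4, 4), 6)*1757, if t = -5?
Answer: -3514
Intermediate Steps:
Z(M) = 1/(3 + M)
s(k, N) = 1/(3 + N) - k
Y(X, I) = -2 (Y(X, I) = -2 + (X*(-5))*0 = -2 - 5*X*0 = -2 + 0 = -2)
Y(4 - 2*s(-4, 4), 6)*1757 = -2*1757 = -3514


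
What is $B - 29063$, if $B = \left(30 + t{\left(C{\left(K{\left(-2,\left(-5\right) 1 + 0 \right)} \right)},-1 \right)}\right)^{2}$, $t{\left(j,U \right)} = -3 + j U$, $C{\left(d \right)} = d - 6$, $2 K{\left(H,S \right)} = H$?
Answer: $-27907$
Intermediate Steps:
$K{\left(H,S \right)} = \frac{H}{2}$
$C{\left(d \right)} = -6 + d$ ($C{\left(d \right)} = d - 6 = -6 + d$)
$t{\left(j,U \right)} = -3 + U j$
$B = 1156$ ($B = \left(30 - \left(-3 - 1\right)\right)^{2} = \left(30 - -4\right)^{2} = \left(30 + \left(-3 + 7\right)\right)^{2} = \left(30 + 4\right)^{2} = 34^{2} = 1156$)
$B - 29063 = 1156 - 29063 = -27907$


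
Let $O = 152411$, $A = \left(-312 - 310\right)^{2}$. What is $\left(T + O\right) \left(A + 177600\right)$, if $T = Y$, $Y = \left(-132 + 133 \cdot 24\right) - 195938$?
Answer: $-22842974028$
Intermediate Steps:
$Y = -192878$ ($Y = \left(-132 + 3192\right) - 195938 = 3060 - 195938 = -192878$)
$A = 386884$ ($A = \left(-622\right)^{2} = 386884$)
$T = -192878$
$\left(T + O\right) \left(A + 177600\right) = \left(-192878 + 152411\right) \left(386884 + 177600\right) = \left(-40467\right) 564484 = -22842974028$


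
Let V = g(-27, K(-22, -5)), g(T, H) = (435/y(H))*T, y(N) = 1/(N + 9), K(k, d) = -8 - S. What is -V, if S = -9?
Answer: 117450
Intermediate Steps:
K(k, d) = 1 (K(k, d) = -8 - 1*(-9) = -8 + 9 = 1)
y(N) = 1/(9 + N)
g(T, H) = T*(3915 + 435*H) (g(T, H) = (435/(1/(9 + H)))*T = (435*(9 + H))*T = (3915 + 435*H)*T = T*(3915 + 435*H))
V = -117450 (V = 435*(-27)*(9 + 1) = 435*(-27)*10 = -117450)
-V = -1*(-117450) = 117450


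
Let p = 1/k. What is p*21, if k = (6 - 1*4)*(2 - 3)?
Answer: -21/2 ≈ -10.500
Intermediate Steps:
k = -2 (k = (6 - 4)*(-1) = 2*(-1) = -2)
p = -½ (p = 1/(-2) = -½ ≈ -0.50000)
p*21 = -½*21 = -21/2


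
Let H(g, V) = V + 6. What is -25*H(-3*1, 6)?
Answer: -300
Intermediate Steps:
H(g, V) = 6 + V
-25*H(-3*1, 6) = -25*(6 + 6) = -25*12 = -300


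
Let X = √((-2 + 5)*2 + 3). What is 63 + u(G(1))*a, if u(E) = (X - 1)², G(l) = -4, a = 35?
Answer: 203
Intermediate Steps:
X = 3 (X = √(3*2 + 3) = √(6 + 3) = √9 = 3)
u(E) = 4 (u(E) = (3 - 1)² = 2² = 4)
63 + u(G(1))*a = 63 + 4*35 = 63 + 140 = 203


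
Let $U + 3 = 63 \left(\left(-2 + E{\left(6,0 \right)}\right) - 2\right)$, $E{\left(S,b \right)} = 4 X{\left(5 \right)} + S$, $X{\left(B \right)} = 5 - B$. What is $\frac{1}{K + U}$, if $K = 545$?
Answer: $\frac{1}{668} \approx 0.001497$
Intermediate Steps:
$E{\left(S,b \right)} = S$ ($E{\left(S,b \right)} = 4 \left(5 - 5\right) + S = 4 \cdot 0 + S = 0 + S = S$)
$U = 123$ ($U = -3 + 63 \left(\left(-2 + 6\right) - 2\right) = -3 + 63 \left(4 - 2\right) = -3 + 63 \cdot 2 = -3 + 126 = 123$)
$\frac{1}{K + U} = \frac{1}{545 + 123} = \frac{1}{668}$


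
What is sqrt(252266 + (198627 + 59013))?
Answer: sqrt(509906) ≈ 714.08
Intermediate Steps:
sqrt(252266 + (198627 + 59013)) = sqrt(252266 + 257640) = sqrt(509906)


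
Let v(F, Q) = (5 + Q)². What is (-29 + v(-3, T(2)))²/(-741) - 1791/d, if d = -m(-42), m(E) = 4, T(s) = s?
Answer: 1325531/2964 ≈ 447.21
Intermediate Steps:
d = -4 (d = -1*4 = -4)
(-29 + v(-3, T(2)))²/(-741) - 1791/d = (-29 + (5 + 2)²)²/(-741) - 1791/(-4) = (-29 + 7²)²*(-1/741) - 1791*(-¼) = (-29 + 49)²*(-1/741) + 1791/4 = 20²*(-1/741) + 1791/4 = 400*(-1/741) + 1791/4 = -400/741 + 1791/4 = 1325531/2964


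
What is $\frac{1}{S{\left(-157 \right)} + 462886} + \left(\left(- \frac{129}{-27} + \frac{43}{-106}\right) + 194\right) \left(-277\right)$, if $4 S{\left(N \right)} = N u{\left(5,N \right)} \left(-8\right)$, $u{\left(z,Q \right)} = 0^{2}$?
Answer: $- \frac{6066285238570}{110398311} \approx -54949.0$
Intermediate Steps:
$u{\left(z,Q \right)} = 0$
$S{\left(N \right)} = 0$ ($S{\left(N \right)} = \frac{N 0 \left(-8\right)}{4} = \frac{0 \left(-8\right)}{4} = \frac{1}{4} \cdot 0 = 0$)
$\frac{1}{S{\left(-157 \right)} + 462886} + \left(\left(- \frac{129}{-27} + \frac{43}{-106}\right) + 194\right) \left(-277\right) = \frac{1}{0 + 462886} + \left(\left(- \frac{129}{-27} + \frac{43}{-106}\right) + 194\right) \left(-277\right) = \frac{1}{462886} + \left(\left(\left(-129\right) \left(- \frac{1}{27}\right) + 43 \left(- \frac{1}{106}\right)\right) + 194\right) \left(-277\right) = \frac{1}{462886} + \left(\left(\frac{43}{9} - \frac{43}{106}\right) + 194\right) \left(-277\right) = \frac{1}{462886} + \left(\frac{4171}{954} + 194\right) \left(-277\right) = \frac{1}{462886} + \frac{189247}{954} \left(-277\right) = \frac{1}{462886} - \frac{52421419}{954} = - \frac{6066285238570}{110398311}$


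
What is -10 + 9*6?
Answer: 44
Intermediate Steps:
-10 + 9*6 = -10 + 54 = 44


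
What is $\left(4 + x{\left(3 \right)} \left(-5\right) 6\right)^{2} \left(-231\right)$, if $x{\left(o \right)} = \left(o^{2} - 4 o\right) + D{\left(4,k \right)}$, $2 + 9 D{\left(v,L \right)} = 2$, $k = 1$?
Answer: $-2041116$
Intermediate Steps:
$D{\left(v,L \right)} = 0$ ($D{\left(v,L \right)} = - \frac{2}{9} + \frac{1}{9} \cdot 2 = - \frac{2}{9} + \frac{2}{9} = 0$)
$x{\left(o \right)} = o^{2} - 4 o$ ($x{\left(o \right)} = \left(o^{2} - 4 o\right) + 0 = o^{2} - 4 o$)
$\left(4 + x{\left(3 \right)} \left(-5\right) 6\right)^{2} \left(-231\right) = \left(4 + 3 \left(-4 + 3\right) \left(-5\right) 6\right)^{2} \left(-231\right) = \left(4 + 3 \left(-1\right) \left(-5\right) 6\right)^{2} \left(-231\right) = \left(4 + \left(-3\right) \left(-5\right) 6\right)^{2} \left(-231\right) = \left(4 + 15 \cdot 6\right)^{2} \left(-231\right) = \left(4 + 90\right)^{2} \left(-231\right) = 94^{2} \left(-231\right) = 8836 \left(-231\right) = -2041116$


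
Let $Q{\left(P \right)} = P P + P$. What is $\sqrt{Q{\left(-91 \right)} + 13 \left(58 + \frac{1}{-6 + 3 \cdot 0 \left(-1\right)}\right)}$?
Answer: $\frac{\sqrt{321906}}{6} \approx 94.561$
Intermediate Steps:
$Q{\left(P \right)} = P + P^{2}$ ($Q{\left(P \right)} = P^{2} + P = P + P^{2}$)
$\sqrt{Q{\left(-91 \right)} + 13 \left(58 + \frac{1}{-6 + 3 \cdot 0 \left(-1\right)}\right)} = \sqrt{- 91 \left(1 - 91\right) + 13 \left(58 + \frac{1}{-6 + 3 \cdot 0 \left(-1\right)}\right)} = \sqrt{\left(-91\right) \left(-90\right) + 13 \left(58 + \frac{1}{-6 + 0 \left(-1\right)}\right)} = \sqrt{8190 + 13 \left(58 + \frac{1}{-6 + 0}\right)} = \sqrt{8190 + 13 \left(58 + \frac{1}{-6}\right)} = \sqrt{8190 + 13 \left(58 - \frac{1}{6}\right)} = \sqrt{8190 + 13 \cdot \frac{347}{6}} = \sqrt{8190 + \frac{4511}{6}} = \sqrt{\frac{53651}{6}} = \frac{\sqrt{321906}}{6}$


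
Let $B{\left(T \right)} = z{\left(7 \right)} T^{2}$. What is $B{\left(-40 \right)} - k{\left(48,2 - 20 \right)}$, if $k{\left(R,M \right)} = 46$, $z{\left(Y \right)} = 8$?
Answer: $12754$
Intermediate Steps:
$B{\left(T \right)} = 8 T^{2}$
$B{\left(-40 \right)} - k{\left(48,2 - 20 \right)} = 8 \left(-40\right)^{2} - 46 = 8 \cdot 1600 - 46 = 12800 - 46 = 12754$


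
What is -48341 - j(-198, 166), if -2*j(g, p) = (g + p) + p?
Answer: -48274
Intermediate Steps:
j(g, p) = -p - g/2 (j(g, p) = -((g + p) + p)/2 = -(g + 2*p)/2 = -p - g/2)
-48341 - j(-198, 166) = -48341 - (-1*166 - ½*(-198)) = -48341 - (-166 + 99) = -48341 - 1*(-67) = -48341 + 67 = -48274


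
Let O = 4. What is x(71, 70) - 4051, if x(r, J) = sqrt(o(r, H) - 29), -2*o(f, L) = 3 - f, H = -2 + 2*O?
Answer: -4051 + sqrt(5) ≈ -4048.8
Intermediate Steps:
H = 6 (H = -2 + 2*4 = -2 + 8 = 6)
o(f, L) = -3/2 + f/2 (o(f, L) = -(3 - f)/2 = -3/2 + f/2)
x(r, J) = sqrt(-61/2 + r/2) (x(r, J) = sqrt((-3/2 + r/2) - 29) = sqrt(-61/2 + r/2))
x(71, 70) - 4051 = sqrt(-122 + 2*71)/2 - 4051 = sqrt(-122 + 142)/2 - 4051 = sqrt(20)/2 - 4051 = (2*sqrt(5))/2 - 4051 = sqrt(5) - 4051 = -4051 + sqrt(5)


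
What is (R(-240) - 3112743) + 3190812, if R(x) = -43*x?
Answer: 88389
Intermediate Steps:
(R(-240) - 3112743) + 3190812 = (-43*(-240) - 3112743) + 3190812 = (10320 - 3112743) + 3190812 = -3102423 + 3190812 = 88389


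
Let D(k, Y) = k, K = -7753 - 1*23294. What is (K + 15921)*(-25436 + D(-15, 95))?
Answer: 384971826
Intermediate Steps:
K = -31047 (K = -7753 - 23294 = -31047)
(K + 15921)*(-25436 + D(-15, 95)) = (-31047 + 15921)*(-25436 - 15) = -15126*(-25451) = 384971826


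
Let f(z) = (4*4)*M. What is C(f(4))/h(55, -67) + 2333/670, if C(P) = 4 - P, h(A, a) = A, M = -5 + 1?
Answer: 6955/1474 ≈ 4.7185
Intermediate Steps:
M = -4
f(z) = -64 (f(z) = (4*4)*(-4) = 16*(-4) = -64)
C(f(4))/h(55, -67) + 2333/670 = (4 - 1*(-64))/55 + 2333/670 = (4 + 64)*(1/55) + 2333*(1/670) = 68*(1/55) + 2333/670 = 68/55 + 2333/670 = 6955/1474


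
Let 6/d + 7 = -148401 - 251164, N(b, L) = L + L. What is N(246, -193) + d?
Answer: -77117399/199786 ≈ -386.00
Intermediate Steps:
N(b, L) = 2*L
d = -3/199786 (d = 6/(-7 + (-148401 - 251164)) = 6/(-7 - 399565) = 6/(-399572) = 6*(-1/399572) = -3/199786 ≈ -1.5016e-5)
N(246, -193) + d = 2*(-193) - 3/199786 = -386 - 3/199786 = -77117399/199786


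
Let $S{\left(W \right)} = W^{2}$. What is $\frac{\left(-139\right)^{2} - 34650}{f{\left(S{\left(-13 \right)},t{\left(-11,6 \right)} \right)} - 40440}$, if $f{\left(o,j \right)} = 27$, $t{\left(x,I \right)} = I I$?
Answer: $\frac{15329}{40413} \approx 0.37931$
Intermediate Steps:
$t{\left(x,I \right)} = I^{2}$
$\frac{\left(-139\right)^{2} - 34650}{f{\left(S{\left(-13 \right)},t{\left(-11,6 \right)} \right)} - 40440} = \frac{\left(-139\right)^{2} - 34650}{27 - 40440} = \frac{19321 - 34650}{-40413} = \left(-15329\right) \left(- \frac{1}{40413}\right) = \frac{15329}{40413}$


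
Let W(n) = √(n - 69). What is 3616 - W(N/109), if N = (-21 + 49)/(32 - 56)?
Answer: 3616 - 11*I*√243942/654 ≈ 3616.0 - 8.3073*I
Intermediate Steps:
N = -7/6 (N = 28/(-24) = 28*(-1/24) = -7/6 ≈ -1.1667)
W(n) = √(-69 + n)
3616 - W(N/109) = 3616 - √(-69 - 7/6/109) = 3616 - √(-69 - 7/6*1/109) = 3616 - √(-69 - 7/654) = 3616 - √(-45133/654) = 3616 - 11*I*√243942/654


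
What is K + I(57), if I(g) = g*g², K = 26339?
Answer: 211532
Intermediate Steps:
I(g) = g³
K + I(57) = 26339 + 57³ = 26339 + 185193 = 211532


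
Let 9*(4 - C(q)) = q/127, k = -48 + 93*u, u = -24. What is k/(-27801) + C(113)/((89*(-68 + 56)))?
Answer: 295476229/3770816436 ≈ 0.078359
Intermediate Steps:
k = -2280 (k = -48 + 93*(-24) = -48 - 2232 = -2280)
C(q) = 4 - q/1143 (C(q) = 4 - q/(9*127) = 4 - q/1143)
k/(-27801) + C(113)/((89*(-68 + 56))) = -2280/(-27801) + (4 - 1/1143*113)/((89*(-68 + 56))) = -2280*(-1/27801) + (4 - 113/1143)/((89*(-12))) = 760/9267 + (4459/1143)/(-1068) = 760/9267 + (4459/1143)*(-1/1068) = 760/9267 - 4459/1220724 = 295476229/3770816436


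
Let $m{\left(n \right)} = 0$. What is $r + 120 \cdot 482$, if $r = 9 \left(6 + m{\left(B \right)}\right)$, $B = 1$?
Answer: $57894$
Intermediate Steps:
$r = 54$ ($r = 9 \left(6 + 0\right) = 9 \cdot 6 = 54$)
$r + 120 \cdot 482 = 54 + 120 \cdot 482 = 54 + 57840 = 57894$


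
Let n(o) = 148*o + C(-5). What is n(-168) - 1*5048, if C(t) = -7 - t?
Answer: -29914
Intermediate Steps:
n(o) = -2 + 148*o (n(o) = 148*o + (-7 - 1*(-5)) = 148*o + (-7 + 5) = 148*o - 2 = -2 + 148*o)
n(-168) - 1*5048 = (-2 + 148*(-168)) - 1*5048 = (-2 - 24864) - 5048 = -24866 - 5048 = -29914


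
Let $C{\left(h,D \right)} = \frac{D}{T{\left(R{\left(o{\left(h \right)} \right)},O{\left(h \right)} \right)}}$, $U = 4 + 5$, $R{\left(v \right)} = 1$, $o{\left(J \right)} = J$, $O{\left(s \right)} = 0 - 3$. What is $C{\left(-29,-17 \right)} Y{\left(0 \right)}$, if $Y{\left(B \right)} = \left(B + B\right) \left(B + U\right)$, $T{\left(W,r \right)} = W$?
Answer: $0$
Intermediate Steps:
$O{\left(s \right)} = -3$
$U = 9$
$C{\left(h,D \right)} = D$ ($C{\left(h,D \right)} = \frac{D}{1} = D 1 = D$)
$Y{\left(B \right)} = 2 B \left(9 + B\right)$ ($Y{\left(B \right)} = \left(B + B\right) \left(B + 9\right) = 2 B \left(9 + B\right)$)
$C{\left(-29,-17 \right)} Y{\left(0 \right)} = - 17 \cdot 2 \cdot 0 \left(9 + 0\right) = - 17 \cdot 2 \cdot 0 \cdot 9 = \left(-17\right) 0 = 0$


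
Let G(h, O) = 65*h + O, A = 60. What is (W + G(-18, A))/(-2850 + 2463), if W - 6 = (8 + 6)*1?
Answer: 1090/387 ≈ 2.8165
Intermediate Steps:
G(h, O) = O + 65*h
W = 20 (W = 6 + (8 + 6)*1 = 6 + 14*1 = 6 + 14 = 20)
(W + G(-18, A))/(-2850 + 2463) = (20 + (60 + 65*(-18)))/(-2850 + 2463) = (20 + (60 - 1170))/(-387) = (20 - 1110)*(-1/387) = -1090*(-1/387) = 1090/387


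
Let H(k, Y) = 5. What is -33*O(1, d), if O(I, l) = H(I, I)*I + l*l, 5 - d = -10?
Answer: -7590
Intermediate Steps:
d = 15 (d = 5 - 1*(-10) = 5 + 10 = 15)
O(I, l) = l**2 + 5*I (O(I, l) = 5*I + l*l = 5*I + l**2 = l**2 + 5*I)
-33*O(1, d) = -33*(15**2 + 5*1) = -33*(225 + 5) = -33*230 = -7590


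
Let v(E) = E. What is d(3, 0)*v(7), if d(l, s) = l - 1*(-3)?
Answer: 42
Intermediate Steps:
d(l, s) = 3 + l (d(l, s) = l + 3 = 3 + l)
d(3, 0)*v(7) = (3 + 3)*7 = 6*7 = 42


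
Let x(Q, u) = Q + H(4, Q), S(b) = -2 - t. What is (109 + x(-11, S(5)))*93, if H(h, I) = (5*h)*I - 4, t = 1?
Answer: -11718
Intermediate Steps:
S(b) = -3 (S(b) = -2 - 1*1 = -2 - 1 = -3)
H(h, I) = -4 + 5*I*h (H(h, I) = 5*I*h - 4 = -4 + 5*I*h)
x(Q, u) = -4 + 21*Q (x(Q, u) = Q + (-4 + 5*Q*4) = Q + (-4 + 20*Q) = -4 + 21*Q)
(109 + x(-11, S(5)))*93 = (109 + (-4 + 21*(-11)))*93 = (109 + (-4 - 231))*93 = (109 - 235)*93 = -126*93 = -11718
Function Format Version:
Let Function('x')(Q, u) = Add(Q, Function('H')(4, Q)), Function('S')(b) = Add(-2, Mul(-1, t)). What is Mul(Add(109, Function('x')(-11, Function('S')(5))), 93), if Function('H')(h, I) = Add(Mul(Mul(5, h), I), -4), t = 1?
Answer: -11718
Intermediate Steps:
Function('S')(b) = -3 (Function('S')(b) = Add(-2, Mul(-1, 1)) = Add(-2, -1) = -3)
Function('H')(h, I) = Add(-4, Mul(5, I, h)) (Function('H')(h, I) = Add(Mul(5, I, h), -4) = Add(-4, Mul(5, I, h)))
Function('x')(Q, u) = Add(-4, Mul(21, Q)) (Function('x')(Q, u) = Add(Q, Add(-4, Mul(5, Q, 4))) = Add(Q, Add(-4, Mul(20, Q))) = Add(-4, Mul(21, Q)))
Mul(Add(109, Function('x')(-11, Function('S')(5))), 93) = Mul(Add(109, Add(-4, Mul(21, -11))), 93) = Mul(Add(109, Add(-4, -231)), 93) = Mul(Add(109, -235), 93) = Mul(-126, 93) = -11718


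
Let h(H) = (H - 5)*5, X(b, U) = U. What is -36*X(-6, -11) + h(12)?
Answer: 431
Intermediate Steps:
h(H) = -25 + 5*H (h(H) = (-5 + H)*5 = -25 + 5*H)
-36*X(-6, -11) + h(12) = -36*(-11) + (-25 + 5*12) = 396 + (-25 + 60) = 396 + 35 = 431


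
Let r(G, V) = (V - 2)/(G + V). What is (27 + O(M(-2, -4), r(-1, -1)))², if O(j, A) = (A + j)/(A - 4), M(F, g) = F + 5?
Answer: 15876/25 ≈ 635.04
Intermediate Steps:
r(G, V) = (-2 + V)/(G + V)
M(F, g) = 5 + F
O(j, A) = (A + j)/(-4 + A)
(27 + O(M(-2, -4), r(-1, -1)))² = (27 + ((-2 - 1)/(-1 - 1) + (5 - 2))/(-4 + (-2 - 1)/(-1 - 1)))² = (27 + (-3/(-2) + 3)/(-4 - 3/(-2)))² = (27 + (-½*(-3) + 3)/(-4 - ½*(-3)))² = (27 + (3/2 + 3)/(-4 + 3/2))² = (27 + (9/2)/(-5/2))² = (27 - ⅖*9/2)² = (27 - 9/5)² = (126/5)² = 15876/25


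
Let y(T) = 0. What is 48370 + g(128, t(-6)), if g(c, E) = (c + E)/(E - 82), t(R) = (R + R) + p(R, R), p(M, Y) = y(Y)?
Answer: 2273332/47 ≈ 48369.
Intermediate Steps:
p(M, Y) = 0
t(R) = 2*R (t(R) = (R + R) + 0 = 2*R + 0 = 2*R)
g(c, E) = (E + c)/(-82 + E)
48370 + g(128, t(-6)) = 48370 + (2*(-6) + 128)/(-82 + 2*(-6)) = 48370 + (-12 + 128)/(-82 - 12) = 48370 + 116/(-94) = 48370 - 1/94*116 = 48370 - 58/47 = 2273332/47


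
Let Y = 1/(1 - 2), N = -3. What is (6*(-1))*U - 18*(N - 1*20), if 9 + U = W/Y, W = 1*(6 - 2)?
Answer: 492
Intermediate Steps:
W = 4 (W = 1*4 = 4)
Y = -1 (Y = 1/(-1) = -1)
U = -13 (U = -9 + 4/(-1) = -9 + 4*(-1) = -9 - 4 = -13)
(6*(-1))*U - 18*(N - 1*20) = (6*(-1))*(-13) - 18*(-3 - 1*20) = -6*(-13) - 18*(-3 - 20) = 78 - 18*(-23) = 78 + 414 = 492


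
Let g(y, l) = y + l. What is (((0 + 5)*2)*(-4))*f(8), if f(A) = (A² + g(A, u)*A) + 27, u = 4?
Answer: -7480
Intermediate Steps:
g(y, l) = l + y
f(A) = 27 + A² + A*(4 + A) (f(A) = (A² + (4 + A)*A) + 27 = (A² + A*(4 + A)) + 27 = 27 + A² + A*(4 + A))
(((0 + 5)*2)*(-4))*f(8) = (((0 + 5)*2)*(-4))*(27 + 8² + 8*(4 + 8)) = ((5*2)*(-4))*(27 + 64 + 8*12) = (10*(-4))*(27 + 64 + 96) = -40*187 = -7480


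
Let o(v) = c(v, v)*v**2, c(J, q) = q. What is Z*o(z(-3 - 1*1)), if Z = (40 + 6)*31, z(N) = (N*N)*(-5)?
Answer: -730112000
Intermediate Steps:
z(N) = -5*N**2 (z(N) = N**2*(-5) = -5*N**2)
Z = 1426 (Z = 46*31 = 1426)
o(v) = v**3 (o(v) = v*v**2 = v**3)
Z*o(z(-3 - 1*1)) = 1426*(-5*(-3 - 1*1)**2)**3 = 1426*(-5*(-3 - 1)**2)**3 = 1426*(-5*(-4)**2)**3 = 1426*(-5*16)**3 = 1426*(-80)**3 = 1426*(-512000) = -730112000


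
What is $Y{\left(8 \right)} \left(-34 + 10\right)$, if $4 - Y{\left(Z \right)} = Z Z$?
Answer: $1440$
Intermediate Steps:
$Y{\left(Z \right)} = 4 - Z^{2}$ ($Y{\left(Z \right)} = 4 - Z Z = 4 - Z^{2}$)
$Y{\left(8 \right)} \left(-34 + 10\right) = \left(4 - 8^{2}\right) \left(-34 + 10\right) = \left(4 - 64\right) \left(-24\right) = \left(-60\right) \left(-24\right) = 1440$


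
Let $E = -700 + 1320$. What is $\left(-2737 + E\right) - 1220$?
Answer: $-3337$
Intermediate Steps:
$E = 620$
$\left(-2737 + E\right) - 1220 = \left(-2737 + 620\right) - 1220 = -2117 - 1220 = -3337$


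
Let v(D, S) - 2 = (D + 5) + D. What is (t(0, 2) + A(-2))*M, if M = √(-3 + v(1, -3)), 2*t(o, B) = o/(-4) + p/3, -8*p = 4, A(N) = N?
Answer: -25*√6/12 ≈ -5.1031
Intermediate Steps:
v(D, S) = 7 + 2*D (v(D, S) = 2 + ((D + 5) + D) = 2 + ((5 + D) + D) = 2 + (5 + 2*D) = 7 + 2*D)
p = -½ (p = -⅛*4 = -½ ≈ -0.50000)
t(o, B) = -1/12 - o/8 (t(o, B) = (o/(-4) - ½/3)/2 = (o*(-¼) - ½*⅓)/2 = (-o/4 - ⅙)/2 = (-⅙ - o/4)/2 = -1/12 - o/8)
M = √6 (M = √(-3 + (7 + 2*1)) = √(-3 + (7 + 2)) = √(-3 + 9) = √6 ≈ 2.4495)
(t(0, 2) + A(-2))*M = ((-1/12 - ⅛*0) - 2)*√6 = ((-1/12 + 0) - 2)*√6 = (-1/12 - 2)*√6 = -25*√6/12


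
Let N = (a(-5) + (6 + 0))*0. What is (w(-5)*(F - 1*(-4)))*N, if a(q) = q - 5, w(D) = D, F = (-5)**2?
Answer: 0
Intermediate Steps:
F = 25
a(q) = -5 + q
N = 0 (N = ((-5 - 5) + (6 + 0))*0 = (-10 + 6)*0 = -4*0 = 0)
(w(-5)*(F - 1*(-4)))*N = -5*(25 - 1*(-4))*0 = -5*(25 + 4)*0 = -5*29*0 = -145*0 = 0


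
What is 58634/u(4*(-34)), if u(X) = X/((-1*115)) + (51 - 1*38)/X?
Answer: 917035760/17001 ≈ 53940.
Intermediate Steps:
u(X) = 13/X - X/115 (u(X) = X/(-115) + (51 - 38)/X = X*(-1/115) + 13/X = -X/115 + 13/X = 13/X - X/115)
58634/u(4*(-34)) = 58634/(13/((4*(-34))) - 4*(-34)/115) = 58634/(13/(-136) - 1/115*(-136)) = 58634/(13*(-1/136) + 136/115) = 58634/(-13/136 + 136/115) = 58634/(17001/15640) = 58634*(15640/17001) = 917035760/17001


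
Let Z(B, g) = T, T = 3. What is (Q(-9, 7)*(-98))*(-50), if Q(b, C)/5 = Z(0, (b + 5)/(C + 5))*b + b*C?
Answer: -2205000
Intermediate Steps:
Z(B, g) = 3
Q(b, C) = 15*b + 5*C*b (Q(b, C) = 5*(3*b + b*C) = 5*(3*b + C*b) = 15*b + 5*C*b)
(Q(-9, 7)*(-98))*(-50) = ((5*(-9)*(3 + 7))*(-98))*(-50) = ((5*(-9)*10)*(-98))*(-50) = -450*(-98)*(-50) = 44100*(-50) = -2205000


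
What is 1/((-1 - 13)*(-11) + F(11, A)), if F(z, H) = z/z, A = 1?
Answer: 1/155 ≈ 0.0064516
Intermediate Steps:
F(z, H) = 1
1/((-1 - 13)*(-11) + F(11, A)) = 1/((-1 - 13)*(-11) + 1) = 1/(-14*(-11) + 1) = 1/(154 + 1) = 1/155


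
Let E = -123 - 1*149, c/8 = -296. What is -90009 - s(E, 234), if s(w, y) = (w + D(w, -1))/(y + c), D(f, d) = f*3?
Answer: -96040147/1067 ≈ -90010.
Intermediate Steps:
c = -2368 (c = 8*(-296) = -2368)
E = -272 (E = -123 - 149 = -272)
D(f, d) = 3*f
s(w, y) = 4*w/(-2368 + y) (s(w, y) = (w + 3*w)/(y - 2368) = (4*w)/(-2368 + y) = 4*w/(-2368 + y))
-90009 - s(E, 234) = -90009 - 4*(-272)/(-2368 + 234) = -90009 - 4*(-272)/(-2134) = -90009 - 4*(-272)*(-1)/2134 = -90009 - 1*544/1067 = -90009 - 544/1067 = -96040147/1067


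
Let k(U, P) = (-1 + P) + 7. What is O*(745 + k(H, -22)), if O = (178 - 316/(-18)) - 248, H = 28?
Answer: -38232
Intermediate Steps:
k(U, P) = 6 + P
O = -472/9 (O = (178 - 316*(-1/18)) - 248 = (178 + 158/9) - 248 = 1760/9 - 248 = -472/9 ≈ -52.444)
O*(745 + k(H, -22)) = -472*(745 + (6 - 22))/9 = -472*(745 - 16)/9 = -472/9*729 = -38232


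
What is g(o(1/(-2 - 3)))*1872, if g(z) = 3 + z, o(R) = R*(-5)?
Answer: 7488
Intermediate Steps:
o(R) = -5*R
g(o(1/(-2 - 3)))*1872 = (3 - 5/(-2 - 3))*1872 = (3 - 5/(-5))*1872 = (3 - 5*(-⅕))*1872 = (3 + 1)*1872 = 4*1872 = 7488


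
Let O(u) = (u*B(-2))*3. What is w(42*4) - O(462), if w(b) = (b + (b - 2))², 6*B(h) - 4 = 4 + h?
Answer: 110170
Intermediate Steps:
B(h) = 4/3 + h/6 (B(h) = ⅔ + (4 + h)/6 = ⅔ + (⅔ + h/6) = 4/3 + h/6)
O(u) = 3*u (O(u) = (u*(4/3 + (⅙)*(-2)))*3 = (u*(4/3 - ⅓))*3 = (u*1)*3 = u*3 = 3*u)
w(b) = (-2 + 2*b)² (w(b) = (b + (-2 + b))² = (-2 + 2*b)²)
w(42*4) - O(462) = 4*(-1 + 42*4)² - 3*462 = 4*(-1 + 168)² - 1*1386 = 4*167² - 1386 = 4*27889 - 1386 = 111556 - 1386 = 110170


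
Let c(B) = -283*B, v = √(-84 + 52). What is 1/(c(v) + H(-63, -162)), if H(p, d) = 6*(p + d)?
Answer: I/(2*(-675*I + 566*√2)) ≈ -0.00030784 + 0.00036505*I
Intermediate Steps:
H(p, d) = 6*d + 6*p (H(p, d) = 6*(d + p) = 6*d + 6*p)
v = 4*I*√2 (v = √(-32) = 4*I*√2 ≈ 5.6569*I)
1/(c(v) + H(-63, -162)) = 1/(-1132*I*√2 + (6*(-162) + 6*(-63))) = 1/(-1132*I*√2 + (-972 - 378)) = 1/(-1132*I*√2 - 1350) = 1/(-1350 - 1132*I*√2)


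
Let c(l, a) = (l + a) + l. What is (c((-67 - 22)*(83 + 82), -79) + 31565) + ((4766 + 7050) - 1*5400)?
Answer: 8532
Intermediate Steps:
c(l, a) = a + 2*l (c(l, a) = (a + l) + l = a + 2*l)
(c((-67 - 22)*(83 + 82), -79) + 31565) + ((4766 + 7050) - 1*5400) = ((-79 + 2*((-67 - 22)*(83 + 82))) + 31565) + ((4766 + 7050) - 1*5400) = ((-79 + 2*(-89*165)) + 31565) + (11816 - 5400) = ((-79 + 2*(-14685)) + 31565) + 6416 = ((-79 - 29370) + 31565) + 6416 = (-29449 + 31565) + 6416 = 2116 + 6416 = 8532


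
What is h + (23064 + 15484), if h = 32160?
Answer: 70708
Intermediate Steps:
h + (23064 + 15484) = 32160 + (23064 + 15484) = 32160 + 38548 = 70708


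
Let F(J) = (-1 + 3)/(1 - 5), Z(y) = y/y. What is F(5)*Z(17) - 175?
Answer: -351/2 ≈ -175.50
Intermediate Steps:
Z(y) = 1
F(J) = -½ (F(J) = 2/(-4) = 2*(-¼) = -½)
F(5)*Z(17) - 175 = -½*1 - 175 = -½ - 175 = -351/2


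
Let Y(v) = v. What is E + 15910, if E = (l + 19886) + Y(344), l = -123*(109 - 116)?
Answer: 37001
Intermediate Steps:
l = 861 (l = -123*(-7) = 861)
E = 21091 (E = (861 + 19886) + 344 = 20747 + 344 = 21091)
E + 15910 = 21091 + 15910 = 37001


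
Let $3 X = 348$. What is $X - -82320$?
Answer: $82436$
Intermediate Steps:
$X = 116$ ($X = \frac{1}{3} \cdot 348 = 116$)
$X - -82320 = 116 - -82320 = 116 + 82320 = 82436$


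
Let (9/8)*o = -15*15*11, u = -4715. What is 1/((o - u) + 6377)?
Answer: 1/8892 ≈ 0.00011246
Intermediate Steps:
o = -2200 (o = 8*(-15*15*11)/9 = 8*(-225*11)/9 = (8/9)*(-2475) = -2200)
1/((o - u) + 6377) = 1/((-2200 - 1*(-4715)) + 6377) = 1/((-2200 + 4715) + 6377) = 1/(2515 + 6377) = 1/8892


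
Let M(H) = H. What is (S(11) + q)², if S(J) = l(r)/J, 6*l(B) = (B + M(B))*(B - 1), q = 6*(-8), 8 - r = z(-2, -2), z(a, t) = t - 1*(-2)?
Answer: 2334784/1089 ≈ 2144.0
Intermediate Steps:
z(a, t) = 2 + t (z(a, t) = t + 2 = 2 + t)
r = 8 (r = 8 - (2 - 2) = 8 - 1*0 = 8 + 0 = 8)
q = -48
l(B) = B*(-1 + B)/3 (l(B) = ((B + B)*(B - 1))/6 = ((2*B)*(-1 + B))/6 = (2*B*(-1 + B))/6 = B*(-1 + B)/3)
S(J) = 56/(3*J) (S(J) = ((⅓)*8*(-1 + 8))/J = ((⅓)*8*7)/J = 56/(3*J))
(S(11) + q)² = ((56/3)/11 - 48)² = ((56/3)*(1/11) - 48)² = (56/33 - 48)² = (-1528/33)² = 2334784/1089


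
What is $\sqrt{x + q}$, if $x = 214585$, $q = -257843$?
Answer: $i \sqrt{43258} \approx 207.99 i$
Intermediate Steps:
$\sqrt{x + q} = \sqrt{214585 - 257843} = \sqrt{-43258} = i \sqrt{43258}$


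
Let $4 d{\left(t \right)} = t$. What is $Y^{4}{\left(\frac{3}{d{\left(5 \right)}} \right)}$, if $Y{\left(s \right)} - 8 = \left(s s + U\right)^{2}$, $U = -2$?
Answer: $\frac{36647319406530816}{152587890625} \approx 2.4017 \cdot 10^{5}$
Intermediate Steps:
$d{\left(t \right)} = \frac{t}{4}$
$Y{\left(s \right)} = 8 + \left(-2 + s^{2}\right)^{2}$ ($Y{\left(s \right)} = 8 + \left(s s - 2\right)^{2} = 8 + \left(s^{2} - 2\right)^{2} = 8 + \left(-2 + s^{2}\right)^{2}$)
$Y^{4}{\left(\frac{3}{d{\left(5 \right)}} \right)} = \left(8 + \left(-2 + \left(\frac{3}{\frac{1}{4} \cdot 5}\right)^{2}\right)^{2}\right)^{4} = \left(8 + \left(-2 + \left(\frac{3}{\frac{5}{4}}\right)^{2}\right)^{2}\right)^{4} = \left(8 + \left(-2 + \left(3 \cdot \frac{4}{5}\right)^{2}\right)^{2}\right)^{4} = \left(8 + \left(-2 + \left(\frac{12}{5}\right)^{2}\right)^{2}\right)^{4} = \left(8 + \left(-2 + \frac{144}{25}\right)^{2}\right)^{4} = \left(8 + \left(\frac{94}{25}\right)^{2}\right)^{4} = \left(8 + \frac{8836}{625}\right)^{4} = \left(\frac{13836}{625}\right)^{4} = \frac{36647319406530816}{152587890625}$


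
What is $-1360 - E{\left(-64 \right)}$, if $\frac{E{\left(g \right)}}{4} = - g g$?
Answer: $15024$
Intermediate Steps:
$E{\left(g \right)} = - 4 g^{2}$ ($E{\left(g \right)} = 4 - g g = 4 \left(- g^{2}\right) = - 4 g^{2}$)
$-1360 - E{\left(-64 \right)} = -1360 - - 4 \left(-64\right)^{2} = -1360 - \left(-4\right) 4096 = -1360 - -16384 = -1360 + 16384 = 15024$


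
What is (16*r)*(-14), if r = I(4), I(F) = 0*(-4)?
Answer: 0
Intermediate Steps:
I(F) = 0
r = 0
(16*r)*(-14) = (16*0)*(-14) = 0*(-14) = 0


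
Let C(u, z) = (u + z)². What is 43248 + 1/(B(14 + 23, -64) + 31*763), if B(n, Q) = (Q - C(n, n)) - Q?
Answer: 786118897/18177 ≈ 43248.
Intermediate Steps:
B(n, Q) = -4*n² (B(n, Q) = (Q - (n + n)²) - Q = (Q - (2*n)²) - Q = (Q - 4*n²) - Q = -4*n²)
43248 + 1/(B(14 + 23, -64) + 31*763) = 43248 + 1/(-4*(14 + 23)² + 31*763) = 43248 + 1/(-4*37² + 23653) = 43248 + 1/(-4*1369 + 23653) = 43248 + 1/(-5476 + 23653) = 43248 + 1/18177 = 786118897/18177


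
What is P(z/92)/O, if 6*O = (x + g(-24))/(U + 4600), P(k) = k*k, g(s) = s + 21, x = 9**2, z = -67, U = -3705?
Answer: 4017655/110032 ≈ 36.513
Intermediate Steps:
x = 81
g(s) = 21 + s
P(k) = k**2
O = 13/895 (O = ((81 + (21 - 24))/(-3705 + 4600))/6 = ((81 - 3)/895)/6 = (78*(1/895))/6 = (1/6)*(78/895) = 13/895 ≈ 0.014525)
P(z/92)/O = (-67/92)**2/(13/895) = (-67*1/92)**2*(895/13) = (-67/92)**2*(895/13) = (4489/8464)*(895/13) = 4017655/110032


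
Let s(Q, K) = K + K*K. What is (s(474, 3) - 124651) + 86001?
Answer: -38638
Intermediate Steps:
s(Q, K) = K + K²
(s(474, 3) - 124651) + 86001 = (3*(1 + 3) - 124651) + 86001 = (3*4 - 124651) + 86001 = (12 - 124651) + 86001 = -124639 + 86001 = -38638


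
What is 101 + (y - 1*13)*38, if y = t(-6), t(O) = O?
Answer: -621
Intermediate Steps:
y = -6
101 + (y - 1*13)*38 = 101 + (-6 - 1*13)*38 = 101 + (-6 - 13)*38 = 101 - 19*38 = 101 - 722 = -621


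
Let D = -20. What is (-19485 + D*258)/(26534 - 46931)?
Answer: 8215/6799 ≈ 1.2083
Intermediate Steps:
(-19485 + D*258)/(26534 - 46931) = (-19485 - 20*258)/(26534 - 46931) = (-19485 - 5160)/(-20397) = -24645*(-1/20397) = 8215/6799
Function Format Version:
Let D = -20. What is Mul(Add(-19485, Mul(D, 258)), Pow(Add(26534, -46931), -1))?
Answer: Rational(8215, 6799) ≈ 1.2083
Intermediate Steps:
Mul(Add(-19485, Mul(D, 258)), Pow(Add(26534, -46931), -1)) = Mul(Add(-19485, Mul(-20, 258)), Pow(Add(26534, -46931), -1)) = Mul(Add(-19485, -5160), Pow(-20397, -1)) = Mul(-24645, Rational(-1, 20397)) = Rational(8215, 6799)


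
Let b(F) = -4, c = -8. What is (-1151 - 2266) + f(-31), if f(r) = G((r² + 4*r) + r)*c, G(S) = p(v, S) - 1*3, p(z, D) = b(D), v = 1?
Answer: -3361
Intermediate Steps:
p(z, D) = -4
G(S) = -7 (G(S) = -4 - 1*3 = -4 - 3 = -7)
f(r) = 56 (f(r) = -7*(-8) = 56)
(-1151 - 2266) + f(-31) = (-1151 - 2266) + 56 = -3417 + 56 = -3361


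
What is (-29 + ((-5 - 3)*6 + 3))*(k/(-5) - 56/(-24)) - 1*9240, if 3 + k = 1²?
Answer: -141634/15 ≈ -9442.3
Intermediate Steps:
k = -2 (k = -3 + 1² = -3 + 1 = -2)
(-29 + ((-5 - 3)*6 + 3))*(k/(-5) - 56/(-24)) - 1*9240 = (-29 + ((-5 - 3)*6 + 3))*(-2/(-5) - 56/(-24)) - 1*9240 = (-29 + (-8*6 + 3))*(-2*(-⅕) - 56*(-1/24)) - 9240 = (-29 + (-48 + 3))*(⅖ + 7/3) - 9240 = (-29 - 45)*(41/15) - 9240 = -74*41/15 - 9240 = -3034/15 - 9240 = -141634/15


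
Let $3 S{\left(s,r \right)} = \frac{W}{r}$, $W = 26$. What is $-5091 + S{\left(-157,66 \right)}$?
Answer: $- \frac{503996}{99} \approx -5090.9$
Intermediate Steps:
$S{\left(s,r \right)} = \frac{26}{3 r}$ ($S{\left(s,r \right)} = \frac{26 \frac{1}{r}}{3} = \frac{26}{3 r}$)
$-5091 + S{\left(-157,66 \right)} = -5091 + \frac{26}{3 \cdot 66} = -5091 + \frac{26}{3} \cdot \frac{1}{66} = -5091 + \frac{13}{99} = - \frac{503996}{99}$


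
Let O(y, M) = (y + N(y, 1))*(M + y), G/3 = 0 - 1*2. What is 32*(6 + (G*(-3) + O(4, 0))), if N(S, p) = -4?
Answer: 768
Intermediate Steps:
G = -6 (G = 3*(0 - 1*2) = 3*(0 - 2) = 3*(-2) = -6)
O(y, M) = (-4 + y)*(M + y) (O(y, M) = (y - 4)*(M + y) = (-4 + y)*(M + y))
32*(6 + (G*(-3) + O(4, 0))) = 32*(6 + (-6*(-3) + (4² - 4*0 - 4*4 + 0*4))) = 32*(6 + (18 + (16 + 0 - 16 + 0))) = 32*(6 + (18 + 0)) = 32*(6 + 18) = 32*24 = 768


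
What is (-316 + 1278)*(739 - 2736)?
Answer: -1921114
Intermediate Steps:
(-316 + 1278)*(739 - 2736) = 962*(-1997) = -1921114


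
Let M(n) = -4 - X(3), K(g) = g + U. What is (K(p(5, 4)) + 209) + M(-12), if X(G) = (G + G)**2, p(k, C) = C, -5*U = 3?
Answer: 862/5 ≈ 172.40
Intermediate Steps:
U = -3/5 (U = -1/5*3 = -3/5 ≈ -0.60000)
X(G) = 4*G**2 (X(G) = (2*G)**2 = 4*G**2)
K(g) = -3/5 + g (K(g) = g - 3/5 = -3/5 + g)
M(n) = -40 (M(n) = -4 - 4*3**2 = -4 - 4*9 = -4 - 1*36 = -4 - 36 = -40)
(K(p(5, 4)) + 209) + M(-12) = ((-3/5 + 4) + 209) - 40 = (17/5 + 209) - 40 = 1062/5 - 40 = 862/5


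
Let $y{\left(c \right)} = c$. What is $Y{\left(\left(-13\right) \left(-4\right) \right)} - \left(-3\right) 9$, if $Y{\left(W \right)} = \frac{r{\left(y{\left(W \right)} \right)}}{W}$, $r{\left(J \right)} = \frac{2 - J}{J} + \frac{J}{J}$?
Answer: $\frac{36505}{1352} \approx 27.001$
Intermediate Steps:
$r{\left(J \right)} = 1 + \frac{2 - J}{J}$ ($r{\left(J \right)} = \frac{2 - J}{J} + 1 = 1 + \frac{2 - J}{J}$)
$Y{\left(W \right)} = \frac{2}{W^{2}}$ ($Y{\left(W \right)} = \frac{2 \frac{1}{W}}{W} = \frac{2}{W^{2}}$)
$Y{\left(\left(-13\right) \left(-4\right) \right)} - \left(-3\right) 9 = \frac{2}{2704} - \left(-3\right) 9 = \frac{2}{2704} - -27 = 2 \cdot \frac{1}{2704} + 27 = \frac{1}{1352} + 27 = \frac{36505}{1352}$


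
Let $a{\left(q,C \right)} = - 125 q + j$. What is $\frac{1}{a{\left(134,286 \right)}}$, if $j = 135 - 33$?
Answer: $- \frac{1}{16648} \approx -6.0067 \cdot 10^{-5}$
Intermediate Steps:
$j = 102$
$a{\left(q,C \right)} = 102 - 125 q$ ($a{\left(q,C \right)} = - 125 q + 102 = 102 - 125 q$)
$\frac{1}{a{\left(134,286 \right)}} = \frac{1}{102 - 16750} = \frac{1}{-16648} = - \frac{1}{16648}$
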